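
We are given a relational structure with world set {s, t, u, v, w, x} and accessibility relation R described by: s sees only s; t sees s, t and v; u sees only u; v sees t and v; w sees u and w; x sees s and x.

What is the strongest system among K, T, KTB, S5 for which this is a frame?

Reflexive (axiom T): yes — every world is R-related to itself.
Symmetric (axiom B): no — t R s but not s R t.
Euclidean (axiom 5): no — t R s and t R v, but not s R v.
So F validates K, T; KTB would additionally require R to be symmetric. The strongest is T.

T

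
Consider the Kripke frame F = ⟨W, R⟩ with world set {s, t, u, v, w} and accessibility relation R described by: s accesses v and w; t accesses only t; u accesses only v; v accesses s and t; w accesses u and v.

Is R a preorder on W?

No

Reflexive: no — s is not related to itself.
Transitive: no — s R v and v R t, but not s R t.
So R is not a preorder.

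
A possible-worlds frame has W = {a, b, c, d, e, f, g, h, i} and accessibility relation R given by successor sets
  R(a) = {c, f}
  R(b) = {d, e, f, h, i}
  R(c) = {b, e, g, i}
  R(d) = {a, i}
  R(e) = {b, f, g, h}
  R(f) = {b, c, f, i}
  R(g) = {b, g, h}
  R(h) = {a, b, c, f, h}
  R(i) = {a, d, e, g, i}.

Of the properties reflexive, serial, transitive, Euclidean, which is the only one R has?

Reflexive: no — a is not related to itself.
Serial: yes — every world has a successor (e.g. a R c).
Transitive: no — a R c and c R b, but not a R b.
Euclidean: no — a R c and a R f, but not c R f.
Only serial holds.

serial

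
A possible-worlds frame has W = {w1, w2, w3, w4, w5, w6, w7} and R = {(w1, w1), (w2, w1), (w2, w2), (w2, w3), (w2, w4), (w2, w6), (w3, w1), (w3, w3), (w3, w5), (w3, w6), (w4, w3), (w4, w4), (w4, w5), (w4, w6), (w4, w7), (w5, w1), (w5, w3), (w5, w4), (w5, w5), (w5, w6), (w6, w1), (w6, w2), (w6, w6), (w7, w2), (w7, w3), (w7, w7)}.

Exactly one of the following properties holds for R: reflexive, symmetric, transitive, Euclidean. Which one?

reflexive

Reflexive: yes — every world is R-related to itself.
Symmetric: no — w2 R w1 but not w1 R w2.
Transitive: no — w2 R w3 and w3 R w5, but not w2 R w5.
Euclidean: no — w2 R w1 and w2 R w3, but not w1 R w3.
Only reflexive holds.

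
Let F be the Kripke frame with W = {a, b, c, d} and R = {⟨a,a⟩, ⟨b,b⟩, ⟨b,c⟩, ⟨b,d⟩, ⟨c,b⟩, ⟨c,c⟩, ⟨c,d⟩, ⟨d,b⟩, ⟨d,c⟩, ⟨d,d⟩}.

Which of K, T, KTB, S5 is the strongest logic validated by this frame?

Reflexive (axiom T): yes — every world is R-related to itself.
Symmetric (axiom B): yes — every pair in R has its reverse in R.
Euclidean (axiom 5): yes — any two successors of a common world are R-related.
So F validates K, T, KTB, S5. The strongest is S5.

S5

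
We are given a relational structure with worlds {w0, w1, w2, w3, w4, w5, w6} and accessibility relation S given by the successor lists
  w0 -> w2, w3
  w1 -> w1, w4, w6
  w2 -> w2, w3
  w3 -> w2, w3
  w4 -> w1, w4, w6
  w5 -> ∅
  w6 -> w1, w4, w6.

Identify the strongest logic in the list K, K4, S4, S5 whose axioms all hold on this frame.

Transitive (axiom 4): yes — every two-step S-path is closed by a direct edge.
Reflexive (axiom T): no — w0 is not related to itself.
Euclidean (axiom 5): yes — any two successors of a common world are S-related.
So F validates K, K4; S4 would additionally require S to be reflexive. The strongest is K4.

K4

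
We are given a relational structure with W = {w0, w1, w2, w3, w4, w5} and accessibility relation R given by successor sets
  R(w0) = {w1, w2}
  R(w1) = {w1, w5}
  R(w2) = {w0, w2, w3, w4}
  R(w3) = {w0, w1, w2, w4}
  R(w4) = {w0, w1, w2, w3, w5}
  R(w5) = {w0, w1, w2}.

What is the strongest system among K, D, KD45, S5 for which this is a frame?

D

Serial (axiom D): yes — every world has a successor (e.g. w0 R w1).
Euclidean (axiom 5): no — w0 R w1 and w0 R w2, but not w1 R w2.
Transitive (axiom 4): no — w0 R w1 and w1 R w5, but not w0 R w5.
Reflexive (axiom T): no — w0 is not related to itself.
So F validates K, D; KD45 would additionally require R to be Euclidean and transitive. The strongest is D.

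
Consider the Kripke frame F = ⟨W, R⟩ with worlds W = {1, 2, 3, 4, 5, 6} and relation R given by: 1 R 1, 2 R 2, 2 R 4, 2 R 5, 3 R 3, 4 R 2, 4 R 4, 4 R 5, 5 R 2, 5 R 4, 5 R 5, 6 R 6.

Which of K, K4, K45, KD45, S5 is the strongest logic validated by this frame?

Transitive (axiom 4): yes — every two-step R-path is closed by a direct edge.
Euclidean (axiom 5): yes — any two successors of a common world are R-related.
Serial (axiom D): yes — every world has a successor (e.g. 1 R 1).
Reflexive (axiom T): yes — every world is R-related to itself.
So F validates K, K4, K45, KD45, S5. The strongest is S5.

S5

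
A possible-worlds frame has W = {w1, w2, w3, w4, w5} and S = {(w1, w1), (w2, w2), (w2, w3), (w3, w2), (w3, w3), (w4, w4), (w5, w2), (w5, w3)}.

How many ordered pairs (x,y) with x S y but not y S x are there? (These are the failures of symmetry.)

2

Enumerating: (w5,w2), (w5,w3).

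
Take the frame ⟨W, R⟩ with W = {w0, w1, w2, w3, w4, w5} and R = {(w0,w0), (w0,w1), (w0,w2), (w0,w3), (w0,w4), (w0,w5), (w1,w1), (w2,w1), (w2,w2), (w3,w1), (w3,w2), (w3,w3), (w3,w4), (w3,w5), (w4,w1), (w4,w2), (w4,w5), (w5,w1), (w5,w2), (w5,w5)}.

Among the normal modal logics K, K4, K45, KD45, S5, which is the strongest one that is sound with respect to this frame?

Transitive (axiom 4): yes — every two-step R-path is closed by a direct edge.
Euclidean (axiom 5): no — w0 R w1 and w0 R w2, but not w1 R w2.
Serial (axiom D): yes — every world has a successor (e.g. w0 R w0).
Reflexive (axiom T): no — w4 is not related to itself.
So F validates K, K4; K45 would additionally require R to be Euclidean. The strongest is K4.

K4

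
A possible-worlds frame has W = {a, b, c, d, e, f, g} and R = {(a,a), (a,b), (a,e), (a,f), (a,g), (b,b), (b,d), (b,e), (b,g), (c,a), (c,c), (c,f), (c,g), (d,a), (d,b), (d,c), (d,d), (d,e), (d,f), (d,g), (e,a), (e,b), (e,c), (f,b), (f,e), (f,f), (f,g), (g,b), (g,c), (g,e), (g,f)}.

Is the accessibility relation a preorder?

Reflexive: no — e is not related to itself.
Transitive: no — a R b and b R d, but not a R d.
So R is not a preorder.

No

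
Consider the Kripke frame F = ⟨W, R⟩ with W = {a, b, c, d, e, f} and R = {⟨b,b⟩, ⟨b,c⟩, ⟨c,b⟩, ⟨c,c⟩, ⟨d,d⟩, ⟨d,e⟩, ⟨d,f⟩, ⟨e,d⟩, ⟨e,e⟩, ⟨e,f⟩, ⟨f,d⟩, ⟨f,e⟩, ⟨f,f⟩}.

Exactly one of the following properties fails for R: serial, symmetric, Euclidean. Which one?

serial

Serial: no — a has no R-successor.
Symmetric: yes — every pair in R has its reverse in R.
Euclidean: yes — any two successors of a common world are R-related.
Only serial fails.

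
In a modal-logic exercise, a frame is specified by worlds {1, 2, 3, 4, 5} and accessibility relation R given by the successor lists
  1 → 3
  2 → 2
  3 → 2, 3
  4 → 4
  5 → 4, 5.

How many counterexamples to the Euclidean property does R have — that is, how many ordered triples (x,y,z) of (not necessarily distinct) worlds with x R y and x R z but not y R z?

2

Enumerating: (3,2,3), (5,4,5).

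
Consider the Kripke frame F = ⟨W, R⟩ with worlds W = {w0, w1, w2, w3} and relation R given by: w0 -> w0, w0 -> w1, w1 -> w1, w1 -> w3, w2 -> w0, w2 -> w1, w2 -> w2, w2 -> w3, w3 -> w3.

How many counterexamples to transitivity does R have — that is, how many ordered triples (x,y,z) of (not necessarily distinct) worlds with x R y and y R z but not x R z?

1

Enumerating: (w0,w1,w3).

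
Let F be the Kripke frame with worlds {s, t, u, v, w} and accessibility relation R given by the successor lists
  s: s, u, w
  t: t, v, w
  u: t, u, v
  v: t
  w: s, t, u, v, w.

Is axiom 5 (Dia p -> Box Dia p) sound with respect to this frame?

No

The schema 5 characterises exactly the Euclidean frames.
Euclidean: no — s R u and s R w, but not u R w.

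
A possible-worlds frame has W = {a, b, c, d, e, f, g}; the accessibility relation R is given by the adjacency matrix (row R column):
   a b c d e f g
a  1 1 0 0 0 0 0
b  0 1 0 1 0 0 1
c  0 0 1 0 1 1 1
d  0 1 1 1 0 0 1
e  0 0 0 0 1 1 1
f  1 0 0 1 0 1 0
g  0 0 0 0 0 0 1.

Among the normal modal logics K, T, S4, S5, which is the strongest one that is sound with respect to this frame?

T

Reflexive (axiom T): yes — every world is R-related to itself.
Transitive (axiom 4): no — a R b and b R d, but not a R d.
Euclidean (axiom 5): no — b R g and b R d, but not g R d.
So F validates K, T; S4 would additionally require R to be transitive. The strongest is T.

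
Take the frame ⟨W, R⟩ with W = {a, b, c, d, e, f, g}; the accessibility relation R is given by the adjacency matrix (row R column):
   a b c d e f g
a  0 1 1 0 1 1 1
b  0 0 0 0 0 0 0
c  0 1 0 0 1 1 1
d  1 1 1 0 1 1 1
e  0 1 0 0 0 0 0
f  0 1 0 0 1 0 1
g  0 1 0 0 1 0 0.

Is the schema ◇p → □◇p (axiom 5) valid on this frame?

Axiom 5 corresponds to the accessibility relation being Euclidean.
Euclidean: no — a R b and a R c, but not b R c.

No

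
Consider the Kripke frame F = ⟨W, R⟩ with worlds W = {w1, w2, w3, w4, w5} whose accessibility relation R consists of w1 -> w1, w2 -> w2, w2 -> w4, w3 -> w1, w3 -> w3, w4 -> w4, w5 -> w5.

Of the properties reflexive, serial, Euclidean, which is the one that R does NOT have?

Reflexive: yes — every world is R-related to itself.
Serial: yes — every world has a successor (e.g. w1 R w1).
Euclidean: no — w2 R w4 and w2 R w2, but not w4 R w2.
Only Euclidean fails.

Euclidean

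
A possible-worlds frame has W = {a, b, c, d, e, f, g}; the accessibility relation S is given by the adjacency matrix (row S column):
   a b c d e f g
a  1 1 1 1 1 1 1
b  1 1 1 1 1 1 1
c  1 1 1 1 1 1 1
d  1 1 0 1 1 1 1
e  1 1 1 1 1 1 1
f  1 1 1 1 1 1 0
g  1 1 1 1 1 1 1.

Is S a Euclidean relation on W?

No

Euclidean: no — a S d and a S c, but not d S c.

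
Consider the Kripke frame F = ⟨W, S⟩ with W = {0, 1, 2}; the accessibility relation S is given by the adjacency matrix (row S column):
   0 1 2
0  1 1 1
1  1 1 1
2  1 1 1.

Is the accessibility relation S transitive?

Yes

Transitive: yes — every two-step S-path is closed by a direct edge.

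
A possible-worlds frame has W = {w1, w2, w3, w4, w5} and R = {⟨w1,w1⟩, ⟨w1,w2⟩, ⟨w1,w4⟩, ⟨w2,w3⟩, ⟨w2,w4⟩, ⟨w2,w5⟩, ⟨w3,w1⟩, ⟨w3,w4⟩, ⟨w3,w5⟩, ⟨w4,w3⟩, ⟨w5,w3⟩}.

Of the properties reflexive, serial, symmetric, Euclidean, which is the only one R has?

serial

Reflexive: no — w2 is not related to itself.
Serial: yes — every world has a successor (e.g. w1 R w1).
Symmetric: no — w1 R w2 but not w2 R w1.
Euclidean: no — w1 R w4 and w1 R w2, but not w4 R w2.
Only serial holds.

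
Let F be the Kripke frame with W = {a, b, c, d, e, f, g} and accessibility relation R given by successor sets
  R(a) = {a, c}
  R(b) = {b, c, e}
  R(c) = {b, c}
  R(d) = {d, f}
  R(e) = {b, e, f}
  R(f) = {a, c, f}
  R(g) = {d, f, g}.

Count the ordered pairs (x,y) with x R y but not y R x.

7

Enumerating: (a,c), (d,f), (e,f), (f,a), (f,c), (g,d), (g,f).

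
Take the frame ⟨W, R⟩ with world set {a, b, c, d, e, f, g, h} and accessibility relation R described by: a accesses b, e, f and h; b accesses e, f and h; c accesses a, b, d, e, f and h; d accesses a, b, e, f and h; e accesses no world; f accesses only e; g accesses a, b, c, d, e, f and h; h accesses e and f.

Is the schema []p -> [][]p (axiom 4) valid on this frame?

By correspondence theory, 4 is valid on a frame iff R is transitive.
Transitive: yes — every two-step R-path is closed by a direct edge.

Yes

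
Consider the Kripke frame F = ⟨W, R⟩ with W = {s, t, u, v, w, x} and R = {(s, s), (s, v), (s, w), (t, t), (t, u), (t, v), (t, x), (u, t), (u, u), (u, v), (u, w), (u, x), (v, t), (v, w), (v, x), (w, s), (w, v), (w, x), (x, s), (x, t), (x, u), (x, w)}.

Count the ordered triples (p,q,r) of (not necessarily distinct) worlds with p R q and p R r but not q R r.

32

Enumerating: (s,v,s), (s,v,v), (s,w,w), (t,v,u), (t,v,v), (t,x,v), (t,x,x), (u,t,w), (u,v,u), (u,v,v), (u,w,t), (u,w,u), … and 20 more.
Total: 32.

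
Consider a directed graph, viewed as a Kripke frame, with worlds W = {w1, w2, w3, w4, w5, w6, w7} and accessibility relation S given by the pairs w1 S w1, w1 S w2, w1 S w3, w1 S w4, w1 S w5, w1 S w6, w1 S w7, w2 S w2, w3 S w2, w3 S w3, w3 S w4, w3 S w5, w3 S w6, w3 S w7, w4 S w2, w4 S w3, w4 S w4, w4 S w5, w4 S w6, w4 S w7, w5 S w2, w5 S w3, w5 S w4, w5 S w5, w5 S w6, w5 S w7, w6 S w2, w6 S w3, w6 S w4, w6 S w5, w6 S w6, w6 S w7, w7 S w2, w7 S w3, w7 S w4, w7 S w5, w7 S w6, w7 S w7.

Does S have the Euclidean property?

Euclidean: no — w1 S w2 and w1 S w3, but not w2 S w3.

No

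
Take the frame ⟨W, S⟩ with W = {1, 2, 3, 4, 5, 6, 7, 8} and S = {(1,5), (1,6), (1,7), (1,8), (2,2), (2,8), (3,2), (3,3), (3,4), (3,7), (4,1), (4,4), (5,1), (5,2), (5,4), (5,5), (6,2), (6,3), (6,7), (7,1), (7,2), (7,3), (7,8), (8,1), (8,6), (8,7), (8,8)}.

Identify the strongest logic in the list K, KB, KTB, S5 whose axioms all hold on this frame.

Symmetric (axiom B): no — 1 S 6 but not 6 S 1.
Reflexive (axiom T): no — 1 is not related to itself.
Euclidean (axiom 5): no — 1 S 5 and 1 S 6, but not 5 S 6.
So F validates K; KB would additionally require S to be symmetric. The strongest is K.

K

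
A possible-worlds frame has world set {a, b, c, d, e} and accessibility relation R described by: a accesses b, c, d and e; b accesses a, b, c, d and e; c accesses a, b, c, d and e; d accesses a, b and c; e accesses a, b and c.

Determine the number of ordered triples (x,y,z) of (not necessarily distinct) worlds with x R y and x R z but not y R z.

16

Enumerating: (a,d,d), (a,d,e), (a,e,d), (a,e,e), (b,a,a), (b,d,d), (b,d,e), (b,e,d), (b,e,e), (c,a,a), (c,d,d), (c,d,e), (c,e,d), (c,e,e), (d,a,a), (e,a,a).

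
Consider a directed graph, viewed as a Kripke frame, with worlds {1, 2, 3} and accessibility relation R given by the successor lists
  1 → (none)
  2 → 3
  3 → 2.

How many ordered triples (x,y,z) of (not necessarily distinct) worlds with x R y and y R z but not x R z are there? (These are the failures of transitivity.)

Enumerating: (2,3,2), (3,2,3).

2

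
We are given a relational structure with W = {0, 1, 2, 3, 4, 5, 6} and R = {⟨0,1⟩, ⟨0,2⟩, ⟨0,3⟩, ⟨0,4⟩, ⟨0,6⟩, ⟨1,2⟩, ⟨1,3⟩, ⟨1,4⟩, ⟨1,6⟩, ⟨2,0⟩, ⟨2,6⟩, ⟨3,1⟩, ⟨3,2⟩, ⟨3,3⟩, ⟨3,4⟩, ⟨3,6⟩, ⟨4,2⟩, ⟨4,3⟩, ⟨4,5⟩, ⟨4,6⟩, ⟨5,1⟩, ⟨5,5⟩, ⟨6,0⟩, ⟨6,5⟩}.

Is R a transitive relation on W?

No

Transitive: no — 0 R 4 and 4 R 5, but not 0 R 5.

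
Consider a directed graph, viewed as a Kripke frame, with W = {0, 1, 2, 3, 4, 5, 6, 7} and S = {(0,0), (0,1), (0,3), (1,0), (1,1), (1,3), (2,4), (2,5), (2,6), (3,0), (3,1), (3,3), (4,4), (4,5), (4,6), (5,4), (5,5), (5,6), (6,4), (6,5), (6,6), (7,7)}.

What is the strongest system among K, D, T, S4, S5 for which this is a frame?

Serial (axiom D): yes — every world has a successor (e.g. 0 S 0).
Reflexive (axiom T): no — 2 is not related to itself.
Transitive (axiom 4): yes — every two-step S-path is closed by a direct edge.
Euclidean (axiom 5): yes — any two successors of a common world are S-related.
So F validates K, D; T would additionally require S to be reflexive. The strongest is D.

D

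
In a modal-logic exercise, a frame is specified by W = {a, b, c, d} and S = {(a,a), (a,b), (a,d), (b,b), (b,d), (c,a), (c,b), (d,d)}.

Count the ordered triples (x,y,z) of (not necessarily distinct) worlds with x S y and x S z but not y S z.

Enumerating: (a,b,a), (a,d,a), (a,d,b), (b,d,b), (c,b,a).

5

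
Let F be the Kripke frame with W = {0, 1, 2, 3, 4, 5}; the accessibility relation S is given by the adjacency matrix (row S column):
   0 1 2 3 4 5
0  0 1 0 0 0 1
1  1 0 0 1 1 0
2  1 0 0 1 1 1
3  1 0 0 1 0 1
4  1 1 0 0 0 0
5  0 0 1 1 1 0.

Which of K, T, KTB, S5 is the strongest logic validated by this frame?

K

Reflexive (axiom T): no — 0 is not related to itself.
Symmetric (axiom B): no — 0 S 5 but not 5 S 0.
Euclidean (axiom 5): no — 0 S 1 and 0 S 5, but not 1 S 5.
So F validates K; T would additionally require S to be reflexive. The strongest is K.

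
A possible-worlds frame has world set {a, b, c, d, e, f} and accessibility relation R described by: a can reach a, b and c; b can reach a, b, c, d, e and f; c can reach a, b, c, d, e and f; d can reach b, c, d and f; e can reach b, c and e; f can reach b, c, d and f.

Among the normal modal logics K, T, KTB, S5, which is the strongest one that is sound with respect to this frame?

Reflexive (axiom T): yes — every world is R-related to itself.
Symmetric (axiom B): yes — every pair in R has its reverse in R.
Euclidean (axiom 5): no — b R a and b R d, but not a R d.
So F validates K, T, KTB; S5 would additionally require R to be Euclidean. The strongest is KTB.

KTB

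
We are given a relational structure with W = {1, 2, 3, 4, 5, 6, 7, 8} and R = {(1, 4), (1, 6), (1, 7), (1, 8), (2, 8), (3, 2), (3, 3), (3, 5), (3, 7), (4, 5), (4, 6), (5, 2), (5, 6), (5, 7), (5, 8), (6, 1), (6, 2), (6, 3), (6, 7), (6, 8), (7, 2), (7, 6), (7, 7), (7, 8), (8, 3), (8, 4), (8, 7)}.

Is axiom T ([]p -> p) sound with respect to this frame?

No

By correspondence theory, T is valid on a frame iff R is reflexive.
Reflexive: no — 1 is not related to itself.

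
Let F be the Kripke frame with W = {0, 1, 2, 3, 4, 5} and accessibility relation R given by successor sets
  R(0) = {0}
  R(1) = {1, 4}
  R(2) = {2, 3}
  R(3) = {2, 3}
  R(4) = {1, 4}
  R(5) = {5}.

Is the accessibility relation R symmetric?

Symmetric: yes — every pair in R has its reverse in R.

Yes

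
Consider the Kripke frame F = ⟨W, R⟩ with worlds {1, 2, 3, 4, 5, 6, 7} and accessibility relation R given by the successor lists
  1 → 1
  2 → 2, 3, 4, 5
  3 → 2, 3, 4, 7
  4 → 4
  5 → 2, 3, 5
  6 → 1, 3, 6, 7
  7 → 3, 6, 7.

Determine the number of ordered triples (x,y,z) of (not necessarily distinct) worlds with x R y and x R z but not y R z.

Enumerating: (2,3,5), (2,4,2), (2,4,3), (2,4,5), (2,5,4), (3,2,7), (3,4,2), (3,4,3), (3,4,7), (3,7,2), (3,7,4), (5,3,5), … and 7 more.
Total: 19.

19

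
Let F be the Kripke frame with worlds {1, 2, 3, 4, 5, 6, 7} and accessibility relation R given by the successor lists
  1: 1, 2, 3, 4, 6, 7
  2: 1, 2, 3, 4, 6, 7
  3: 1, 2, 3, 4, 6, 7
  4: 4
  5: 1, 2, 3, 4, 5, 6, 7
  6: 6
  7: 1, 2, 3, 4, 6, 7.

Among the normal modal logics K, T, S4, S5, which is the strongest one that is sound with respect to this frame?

S4

Reflexive (axiom T): yes — every world is R-related to itself.
Transitive (axiom 4): yes — every two-step R-path is closed by a direct edge.
Euclidean (axiom 5): no — 1 R 4 and 1 R 2, but not 4 R 2.
So F validates K, T, S4; S5 would additionally require R to be Euclidean. The strongest is S4.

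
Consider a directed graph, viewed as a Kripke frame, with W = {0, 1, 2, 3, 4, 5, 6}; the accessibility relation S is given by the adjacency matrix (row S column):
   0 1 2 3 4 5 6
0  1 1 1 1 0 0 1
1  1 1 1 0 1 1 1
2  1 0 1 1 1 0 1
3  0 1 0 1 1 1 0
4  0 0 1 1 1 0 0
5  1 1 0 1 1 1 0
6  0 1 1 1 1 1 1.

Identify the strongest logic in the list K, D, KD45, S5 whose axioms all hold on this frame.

Serial (axiom D): yes — every world has a successor (e.g. 0 S 0).
Euclidean (axiom 5): no — 0 S 1 and 0 S 3, but not 1 S 3.
Transitive (axiom 4): no — 0 S 1 and 1 S 4, but not 0 S 4.
Reflexive (axiom T): yes — every world is S-related to itself.
So F validates K, D; KD45 would additionally require S to be Euclidean and transitive. The strongest is D.

D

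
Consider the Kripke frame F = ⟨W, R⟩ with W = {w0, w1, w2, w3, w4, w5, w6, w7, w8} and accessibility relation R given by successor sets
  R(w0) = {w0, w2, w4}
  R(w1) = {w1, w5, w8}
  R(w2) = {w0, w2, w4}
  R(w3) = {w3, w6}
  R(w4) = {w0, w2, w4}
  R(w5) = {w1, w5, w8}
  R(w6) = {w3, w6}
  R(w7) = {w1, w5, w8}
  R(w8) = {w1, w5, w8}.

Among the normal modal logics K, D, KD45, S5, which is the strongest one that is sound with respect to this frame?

Serial (axiom D): yes — every world has a successor (e.g. w0 R w0).
Euclidean (axiom 5): yes — any two successors of a common world are R-related.
Transitive (axiom 4): yes — every two-step R-path is closed by a direct edge.
Reflexive (axiom T): no — w7 is not related to itself.
So F validates K, D, KD45; S5 would additionally require R to be reflexive. The strongest is KD45.

KD45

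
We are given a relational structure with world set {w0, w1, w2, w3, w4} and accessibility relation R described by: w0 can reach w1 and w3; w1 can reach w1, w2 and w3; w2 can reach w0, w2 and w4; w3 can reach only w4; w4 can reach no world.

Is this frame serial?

Serial: no — w4 has no R-successor.

No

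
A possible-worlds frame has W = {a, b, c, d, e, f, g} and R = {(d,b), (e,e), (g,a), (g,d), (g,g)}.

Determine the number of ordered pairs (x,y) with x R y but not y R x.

3

Enumerating: (d,b), (g,a), (g,d).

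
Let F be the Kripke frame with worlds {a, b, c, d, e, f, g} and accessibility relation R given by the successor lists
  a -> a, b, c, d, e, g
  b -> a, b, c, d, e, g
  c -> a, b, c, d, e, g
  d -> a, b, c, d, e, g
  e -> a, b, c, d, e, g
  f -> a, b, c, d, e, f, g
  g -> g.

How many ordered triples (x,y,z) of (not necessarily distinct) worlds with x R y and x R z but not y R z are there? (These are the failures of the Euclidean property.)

Enumerating: (a,g,a), (a,g,b), (a,g,c), (a,g,d), (a,g,e), (b,g,a), (b,g,b), (b,g,c), (b,g,d), (b,g,e), (c,g,a), (c,g,b), … and 24 more.
Total: 36.

36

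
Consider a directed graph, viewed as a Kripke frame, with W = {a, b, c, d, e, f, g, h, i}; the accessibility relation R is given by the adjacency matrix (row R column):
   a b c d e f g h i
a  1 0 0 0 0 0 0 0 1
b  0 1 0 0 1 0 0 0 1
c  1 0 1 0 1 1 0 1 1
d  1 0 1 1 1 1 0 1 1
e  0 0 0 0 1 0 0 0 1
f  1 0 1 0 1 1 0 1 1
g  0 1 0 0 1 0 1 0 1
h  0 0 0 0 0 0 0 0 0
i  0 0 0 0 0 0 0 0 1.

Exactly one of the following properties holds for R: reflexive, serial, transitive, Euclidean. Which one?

transitive

Reflexive: no — h is not related to itself.
Serial: no — h has no R-successor.
Transitive: yes — every two-step R-path is closed by a direct edge.
Euclidean: no — b R i and b R e, but not i R e.
Only transitive holds.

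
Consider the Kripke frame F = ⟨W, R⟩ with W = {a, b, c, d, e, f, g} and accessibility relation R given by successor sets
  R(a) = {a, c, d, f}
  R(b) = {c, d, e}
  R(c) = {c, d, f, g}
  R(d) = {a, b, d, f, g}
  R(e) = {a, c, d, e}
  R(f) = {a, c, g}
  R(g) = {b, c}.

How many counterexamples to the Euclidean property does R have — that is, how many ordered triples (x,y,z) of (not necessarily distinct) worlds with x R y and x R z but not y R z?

Enumerating: (a,c,a), (a,d,c), (a,f,d), (a,f,f), (b,c,e), (b,d,c), (b,d,e), (c,d,c), (c,f,d), (c,f,f), (c,g,d), (c,g,f), … and 25 more.
Total: 37.

37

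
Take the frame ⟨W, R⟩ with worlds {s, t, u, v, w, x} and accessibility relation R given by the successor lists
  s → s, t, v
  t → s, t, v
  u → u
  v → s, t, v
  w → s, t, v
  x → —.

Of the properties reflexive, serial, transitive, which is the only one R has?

Reflexive: no — w is not related to itself.
Serial: no — x has no R-successor.
Transitive: yes — every two-step R-path is closed by a direct edge.
Only transitive holds.

transitive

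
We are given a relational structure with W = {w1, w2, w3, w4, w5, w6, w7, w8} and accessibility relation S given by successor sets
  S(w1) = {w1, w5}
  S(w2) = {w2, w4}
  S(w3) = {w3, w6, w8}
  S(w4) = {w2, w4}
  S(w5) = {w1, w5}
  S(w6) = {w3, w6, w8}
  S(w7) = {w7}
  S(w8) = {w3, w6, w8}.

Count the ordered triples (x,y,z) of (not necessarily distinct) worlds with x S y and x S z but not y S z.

S is Euclidean; there are no such tuples.

0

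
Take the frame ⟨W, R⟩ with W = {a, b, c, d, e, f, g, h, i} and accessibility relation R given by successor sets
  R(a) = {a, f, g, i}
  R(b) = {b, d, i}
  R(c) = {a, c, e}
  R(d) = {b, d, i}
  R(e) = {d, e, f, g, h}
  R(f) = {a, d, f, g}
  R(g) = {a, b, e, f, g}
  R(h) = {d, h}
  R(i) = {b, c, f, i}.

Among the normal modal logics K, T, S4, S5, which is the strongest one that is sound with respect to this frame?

T

Reflexive (axiom T): yes — every world is R-related to itself.
Transitive (axiom 4): no — a R f and f R d, but not a R d.
Euclidean (axiom 5): no — a R f and a R i, but not f R i.
So F validates K, T; S4 would additionally require R to be transitive. The strongest is T.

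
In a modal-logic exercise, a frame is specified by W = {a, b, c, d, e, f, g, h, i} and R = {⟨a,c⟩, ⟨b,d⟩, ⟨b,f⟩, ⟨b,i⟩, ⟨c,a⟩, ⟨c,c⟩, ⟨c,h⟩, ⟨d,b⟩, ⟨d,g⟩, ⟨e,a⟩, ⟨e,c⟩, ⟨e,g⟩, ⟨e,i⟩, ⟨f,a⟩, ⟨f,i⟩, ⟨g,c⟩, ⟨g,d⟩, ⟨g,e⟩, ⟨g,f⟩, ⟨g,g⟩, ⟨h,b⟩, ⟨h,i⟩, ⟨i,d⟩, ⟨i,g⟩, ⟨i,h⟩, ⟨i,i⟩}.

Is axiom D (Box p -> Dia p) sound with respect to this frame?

Yes

Axiom D corresponds to the accessibility relation being serial.
Serial: yes — every world has a successor (e.g. a R c).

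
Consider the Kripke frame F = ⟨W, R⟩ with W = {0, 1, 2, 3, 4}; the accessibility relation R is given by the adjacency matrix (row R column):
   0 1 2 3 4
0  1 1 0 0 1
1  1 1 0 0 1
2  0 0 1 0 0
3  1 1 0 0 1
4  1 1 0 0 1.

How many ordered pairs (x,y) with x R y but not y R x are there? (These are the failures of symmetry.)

Enumerating: (3,0), (3,1), (3,4).

3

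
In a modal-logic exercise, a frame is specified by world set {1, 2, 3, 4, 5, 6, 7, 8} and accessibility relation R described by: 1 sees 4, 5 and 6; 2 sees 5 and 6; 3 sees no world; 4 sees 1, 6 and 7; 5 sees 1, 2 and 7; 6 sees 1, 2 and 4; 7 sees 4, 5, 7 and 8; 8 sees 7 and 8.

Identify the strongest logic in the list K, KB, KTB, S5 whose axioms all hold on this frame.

Symmetric (axiom B): yes — every pair in R has its reverse in R.
Reflexive (axiom T): no — 1 is not related to itself.
Euclidean (axiom 5): no — 1 R 4 and 1 R 5, but not 4 R 5.
So F validates K, KB; KTB would additionally require R to be reflexive. The strongest is KB.

KB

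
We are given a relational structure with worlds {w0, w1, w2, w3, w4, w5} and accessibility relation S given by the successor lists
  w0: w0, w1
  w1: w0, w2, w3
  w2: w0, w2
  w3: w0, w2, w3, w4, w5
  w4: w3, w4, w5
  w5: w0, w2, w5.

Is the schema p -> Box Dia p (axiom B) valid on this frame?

The schema B characterises exactly the symmetric frames.
Symmetric: no — w1 S w2 but not w2 S w1.

No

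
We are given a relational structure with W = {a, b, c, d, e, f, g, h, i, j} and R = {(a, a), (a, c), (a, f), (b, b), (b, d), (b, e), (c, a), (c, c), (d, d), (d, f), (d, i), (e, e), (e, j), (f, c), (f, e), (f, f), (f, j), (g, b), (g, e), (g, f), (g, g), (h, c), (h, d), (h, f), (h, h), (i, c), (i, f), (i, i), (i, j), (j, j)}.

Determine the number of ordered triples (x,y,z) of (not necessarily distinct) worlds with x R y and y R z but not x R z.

22

Enumerating: (a,f,e), (a,f,j), (b,d,f), (b,d,i), (b,e,j), (c,a,f), (d,f,c), (d,f,e), (d,f,j), (d,i,c), (d,i,j), (f,c,a), … and 10 more.
Total: 22.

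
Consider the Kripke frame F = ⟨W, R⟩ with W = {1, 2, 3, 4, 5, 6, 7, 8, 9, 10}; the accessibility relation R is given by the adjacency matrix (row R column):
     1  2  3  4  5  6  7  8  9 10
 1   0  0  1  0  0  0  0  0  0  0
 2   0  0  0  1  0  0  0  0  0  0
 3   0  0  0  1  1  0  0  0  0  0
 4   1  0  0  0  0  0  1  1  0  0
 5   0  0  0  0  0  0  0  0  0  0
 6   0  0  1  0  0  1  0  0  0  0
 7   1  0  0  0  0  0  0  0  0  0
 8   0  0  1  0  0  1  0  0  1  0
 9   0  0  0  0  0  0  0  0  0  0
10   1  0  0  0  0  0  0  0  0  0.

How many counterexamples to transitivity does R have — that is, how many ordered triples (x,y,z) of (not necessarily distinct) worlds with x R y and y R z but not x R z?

18

Enumerating: (1,3,4), (1,3,5), (10,1,3), (2,4,1), (2,4,7), (2,4,8), (3,4,1), (3,4,7), (3,4,8), (4,1,3), (4,8,3), (4,8,6), (4,8,9), (6,3,4), (6,3,5), (7,1,3), (8,3,4), (8,3,5).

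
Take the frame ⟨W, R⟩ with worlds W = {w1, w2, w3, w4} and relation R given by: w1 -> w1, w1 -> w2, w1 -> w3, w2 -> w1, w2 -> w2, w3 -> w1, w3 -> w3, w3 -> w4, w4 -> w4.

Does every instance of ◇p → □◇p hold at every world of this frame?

Axiom 5 corresponds to the accessibility relation being Euclidean.
Euclidean: no — w1 R w2 and w1 R w3, but not w2 R w3.

No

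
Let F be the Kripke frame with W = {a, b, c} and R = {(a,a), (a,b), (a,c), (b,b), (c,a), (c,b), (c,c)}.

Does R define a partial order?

Reflexive: yes — every world is R-related to itself.
Transitive: yes — every two-step R-path is closed by a direct edge.
Antisymmetric: no — a R c and c R a with a ≠ c.
So R is not a partial order.

No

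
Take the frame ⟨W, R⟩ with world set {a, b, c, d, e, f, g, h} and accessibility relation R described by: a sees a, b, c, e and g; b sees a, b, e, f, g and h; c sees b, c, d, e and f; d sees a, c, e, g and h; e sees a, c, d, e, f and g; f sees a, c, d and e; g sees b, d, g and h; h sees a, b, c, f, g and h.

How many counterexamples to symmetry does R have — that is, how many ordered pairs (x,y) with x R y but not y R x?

Enumerating: (a,c), (a,g), (b,e), (b,f), (c,b), (d,a), (d,h), (e,g), (f,a), (f,d), (h,a), (h,c), (h,f).

13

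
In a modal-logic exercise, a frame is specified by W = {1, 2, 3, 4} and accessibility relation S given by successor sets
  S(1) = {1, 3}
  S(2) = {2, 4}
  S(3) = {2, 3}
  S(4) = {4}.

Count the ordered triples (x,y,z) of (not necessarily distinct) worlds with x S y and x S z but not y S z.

3

Enumerating: (1,3,1), (2,4,2), (3,2,3).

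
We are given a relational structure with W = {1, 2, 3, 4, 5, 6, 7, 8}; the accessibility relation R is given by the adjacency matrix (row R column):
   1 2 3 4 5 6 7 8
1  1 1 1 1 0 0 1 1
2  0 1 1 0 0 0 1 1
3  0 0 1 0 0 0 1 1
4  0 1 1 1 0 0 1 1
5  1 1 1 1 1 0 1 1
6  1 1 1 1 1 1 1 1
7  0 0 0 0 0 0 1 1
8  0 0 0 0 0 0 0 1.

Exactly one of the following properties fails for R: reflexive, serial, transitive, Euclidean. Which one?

Reflexive: yes — every world is R-related to itself.
Serial: yes — every world has a successor (e.g. 1 R 1).
Transitive: yes — every two-step R-path is closed by a direct edge.
Euclidean: no — 1 R 2 and 1 R 4, but not 2 R 4.
Only Euclidean fails.

Euclidean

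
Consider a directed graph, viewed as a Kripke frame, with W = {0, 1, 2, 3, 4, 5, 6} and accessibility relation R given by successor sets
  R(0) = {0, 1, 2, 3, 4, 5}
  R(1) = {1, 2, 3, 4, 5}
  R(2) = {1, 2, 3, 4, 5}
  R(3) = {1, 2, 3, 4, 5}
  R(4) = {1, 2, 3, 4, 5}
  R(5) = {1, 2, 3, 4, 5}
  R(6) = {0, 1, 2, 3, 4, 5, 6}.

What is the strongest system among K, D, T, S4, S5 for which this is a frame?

S4

Serial (axiom D): yes — every world has a successor (e.g. 0 R 0).
Reflexive (axiom T): yes — every world is R-related to itself.
Transitive (axiom 4): yes — every two-step R-path is closed by a direct edge.
Euclidean (axiom 5): no — 6 R 1 and 6 R 0, but not 1 R 0.
So F validates K, D, T, S4; S5 would additionally require R to be Euclidean. The strongest is S4.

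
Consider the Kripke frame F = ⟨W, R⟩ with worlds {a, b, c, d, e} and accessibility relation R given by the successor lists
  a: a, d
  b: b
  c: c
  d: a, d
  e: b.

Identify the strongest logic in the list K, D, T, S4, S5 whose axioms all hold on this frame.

Serial (axiom D): yes — every world has a successor (e.g. a R a).
Reflexive (axiom T): no — e is not related to itself.
Transitive (axiom 4): yes — every two-step R-path is closed by a direct edge.
Euclidean (axiom 5): yes — any two successors of a common world are R-related.
So F validates K, D; T would additionally require R to be reflexive. The strongest is D.

D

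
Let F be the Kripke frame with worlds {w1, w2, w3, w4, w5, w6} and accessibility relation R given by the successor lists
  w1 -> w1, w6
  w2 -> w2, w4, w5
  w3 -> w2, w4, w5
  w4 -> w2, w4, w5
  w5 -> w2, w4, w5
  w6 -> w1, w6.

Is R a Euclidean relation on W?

Yes

Euclidean: yes — any two successors of a common world are R-related.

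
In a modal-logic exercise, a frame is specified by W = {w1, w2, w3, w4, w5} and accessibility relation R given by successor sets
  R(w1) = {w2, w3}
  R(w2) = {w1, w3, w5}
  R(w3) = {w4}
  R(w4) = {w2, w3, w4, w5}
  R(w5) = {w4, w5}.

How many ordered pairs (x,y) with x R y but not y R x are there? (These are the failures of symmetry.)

Enumerating: (w1,w3), (w2,w3), (w2,w5), (w4,w2).

4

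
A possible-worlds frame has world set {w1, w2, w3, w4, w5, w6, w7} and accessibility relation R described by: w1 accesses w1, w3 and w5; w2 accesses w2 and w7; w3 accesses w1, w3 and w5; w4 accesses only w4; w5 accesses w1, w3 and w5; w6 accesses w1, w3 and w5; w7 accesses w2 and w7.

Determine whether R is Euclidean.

Yes

Euclidean: yes — any two successors of a common world are R-related.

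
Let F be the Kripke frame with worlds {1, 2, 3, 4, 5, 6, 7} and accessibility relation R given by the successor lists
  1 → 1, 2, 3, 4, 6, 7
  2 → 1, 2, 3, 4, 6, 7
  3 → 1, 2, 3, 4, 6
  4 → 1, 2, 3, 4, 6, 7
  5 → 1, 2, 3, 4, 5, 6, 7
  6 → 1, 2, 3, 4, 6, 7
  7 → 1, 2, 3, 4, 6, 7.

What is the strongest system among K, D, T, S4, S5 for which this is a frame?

Serial (axiom D): yes — every world has a successor (e.g. 1 R 1).
Reflexive (axiom T): yes — every world is R-related to itself.
Transitive (axiom 4): no — 3 R 1 and 1 R 7, but not 3 R 7.
Euclidean (axiom 5): no — 1 R 3 and 1 R 7, but not 3 R 7.
So F validates K, D, T; S4 would additionally require R to be transitive. The strongest is T.

T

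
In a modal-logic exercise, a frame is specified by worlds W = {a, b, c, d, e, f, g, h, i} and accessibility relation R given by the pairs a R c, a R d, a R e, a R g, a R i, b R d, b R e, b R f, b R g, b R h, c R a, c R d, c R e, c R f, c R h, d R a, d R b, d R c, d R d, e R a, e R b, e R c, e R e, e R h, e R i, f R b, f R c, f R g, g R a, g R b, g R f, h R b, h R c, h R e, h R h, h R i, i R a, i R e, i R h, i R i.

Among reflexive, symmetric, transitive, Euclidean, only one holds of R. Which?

Reflexive: no — a is not related to itself.
Symmetric: yes — every pair in R has its reverse in R.
Transitive: no — a R c and c R f, but not a R f.
Euclidean: no — a R c and a R g, but not c R g.
Only symmetric holds.

symmetric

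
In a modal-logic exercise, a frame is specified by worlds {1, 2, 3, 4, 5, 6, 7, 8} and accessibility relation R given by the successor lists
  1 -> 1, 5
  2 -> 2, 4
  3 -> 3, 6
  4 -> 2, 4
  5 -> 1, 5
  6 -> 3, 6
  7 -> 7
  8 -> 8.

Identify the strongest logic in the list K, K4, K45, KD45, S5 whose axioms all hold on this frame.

S5

Transitive (axiom 4): yes — every two-step R-path is closed by a direct edge.
Euclidean (axiom 5): yes — any two successors of a common world are R-related.
Serial (axiom D): yes — every world has a successor (e.g. 1 R 1).
Reflexive (axiom T): yes — every world is R-related to itself.
So F validates K, K4, K45, KD45, S5. The strongest is S5.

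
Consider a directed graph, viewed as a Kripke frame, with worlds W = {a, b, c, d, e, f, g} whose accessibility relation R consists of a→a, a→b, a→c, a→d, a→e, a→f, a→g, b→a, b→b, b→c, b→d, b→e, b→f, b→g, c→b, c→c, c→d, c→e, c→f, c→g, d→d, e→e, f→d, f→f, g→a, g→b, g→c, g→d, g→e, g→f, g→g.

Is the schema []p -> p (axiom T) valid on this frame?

The schema T characterises exactly the reflexive frames.
Reflexive: yes — every world is R-related to itself.

Yes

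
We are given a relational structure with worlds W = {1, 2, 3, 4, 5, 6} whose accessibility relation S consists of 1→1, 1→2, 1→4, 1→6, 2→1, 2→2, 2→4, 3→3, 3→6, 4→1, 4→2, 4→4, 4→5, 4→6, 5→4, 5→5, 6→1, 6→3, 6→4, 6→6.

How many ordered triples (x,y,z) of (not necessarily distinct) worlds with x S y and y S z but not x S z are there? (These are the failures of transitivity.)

14

Enumerating: (1,4,5), (1,6,3), (2,1,6), (2,4,5), (2,4,6), (3,6,1), (3,6,4), (4,6,3), (5,4,1), (5,4,2), (5,4,6), (6,1,2), (6,4,2), (6,4,5).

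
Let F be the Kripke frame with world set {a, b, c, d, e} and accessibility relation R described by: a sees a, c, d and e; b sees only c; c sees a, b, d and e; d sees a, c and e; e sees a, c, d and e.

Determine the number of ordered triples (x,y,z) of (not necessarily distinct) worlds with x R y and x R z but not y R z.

14

Enumerating: (a,c,c), (a,d,d), (b,c,c), (c,a,b), (c,b,a), (c,b,b), (c,b,d), (c,b,e), (c,d,b), (c,d,d), (c,e,b), (d,c,c), (e,c,c), (e,d,d).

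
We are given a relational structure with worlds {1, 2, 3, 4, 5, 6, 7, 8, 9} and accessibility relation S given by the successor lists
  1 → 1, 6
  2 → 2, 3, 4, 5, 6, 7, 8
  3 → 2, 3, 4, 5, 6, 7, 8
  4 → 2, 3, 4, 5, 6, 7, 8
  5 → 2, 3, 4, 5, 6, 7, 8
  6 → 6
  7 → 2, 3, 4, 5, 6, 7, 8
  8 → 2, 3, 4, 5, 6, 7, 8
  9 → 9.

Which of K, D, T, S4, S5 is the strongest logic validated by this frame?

S4

Serial (axiom D): yes — every world has a successor (e.g. 1 S 1).
Reflexive (axiom T): yes — every world is S-related to itself.
Transitive (axiom 4): yes — every two-step S-path is closed by a direct edge.
Euclidean (axiom 5): no — 2 S 6 and 2 S 3, but not 6 S 3.
So F validates K, D, T, S4; S5 would additionally require S to be Euclidean. The strongest is S4.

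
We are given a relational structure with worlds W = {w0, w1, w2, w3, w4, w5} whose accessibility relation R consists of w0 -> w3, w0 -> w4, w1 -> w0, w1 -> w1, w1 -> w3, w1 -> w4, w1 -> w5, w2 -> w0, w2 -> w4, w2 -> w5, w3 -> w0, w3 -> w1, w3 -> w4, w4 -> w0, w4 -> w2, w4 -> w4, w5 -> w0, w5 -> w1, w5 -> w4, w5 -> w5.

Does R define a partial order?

Reflexive: no — w0 is not related to itself.
Transitive: no — w0 R w3 and w3 R w1, but not w0 R w1.
Antisymmetric: no — w0 R w3 and w3 R w0 with w0 ≠ w3.
So R is not a partial order.

No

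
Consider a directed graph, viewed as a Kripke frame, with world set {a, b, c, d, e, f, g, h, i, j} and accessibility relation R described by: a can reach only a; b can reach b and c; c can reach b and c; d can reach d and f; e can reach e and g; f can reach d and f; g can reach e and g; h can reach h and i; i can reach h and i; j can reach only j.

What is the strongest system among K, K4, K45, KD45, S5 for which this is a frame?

S5

Transitive (axiom 4): yes — every two-step R-path is closed by a direct edge.
Euclidean (axiom 5): yes — any two successors of a common world are R-related.
Serial (axiom D): yes — every world has a successor (e.g. a R a).
Reflexive (axiom T): yes — every world is R-related to itself.
So F validates K, K4, K45, KD45, S5. The strongest is S5.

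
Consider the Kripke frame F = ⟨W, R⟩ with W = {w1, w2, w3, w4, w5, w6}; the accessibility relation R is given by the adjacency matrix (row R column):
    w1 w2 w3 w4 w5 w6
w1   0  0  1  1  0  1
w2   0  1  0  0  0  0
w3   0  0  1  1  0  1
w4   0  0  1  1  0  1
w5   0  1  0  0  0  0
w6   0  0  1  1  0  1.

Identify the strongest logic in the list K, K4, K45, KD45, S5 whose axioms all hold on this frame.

Transitive (axiom 4): yes — every two-step R-path is closed by a direct edge.
Euclidean (axiom 5): yes — any two successors of a common world are R-related.
Serial (axiom D): yes — every world has a successor (e.g. w1 R w3).
Reflexive (axiom T): no — w1 is not related to itself.
So F validates K, K4, K45, KD45; S5 would additionally require R to be reflexive. The strongest is KD45.

KD45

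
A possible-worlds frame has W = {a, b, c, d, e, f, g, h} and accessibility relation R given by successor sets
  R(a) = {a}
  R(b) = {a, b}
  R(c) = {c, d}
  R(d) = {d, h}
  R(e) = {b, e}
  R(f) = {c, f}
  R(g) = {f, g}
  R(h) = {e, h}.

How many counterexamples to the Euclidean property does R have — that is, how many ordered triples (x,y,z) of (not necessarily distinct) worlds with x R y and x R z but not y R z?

7

Enumerating: (b,a,b), (c,d,c), (d,h,d), (e,b,e), (f,c,f), (g,f,g), (h,e,h).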